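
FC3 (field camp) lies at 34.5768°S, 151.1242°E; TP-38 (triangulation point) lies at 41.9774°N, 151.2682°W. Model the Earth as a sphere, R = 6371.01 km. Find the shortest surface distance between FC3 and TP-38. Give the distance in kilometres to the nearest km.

Δφ = 76.5542°,  Δλ = 57.6076°
a = sin²(Δφ/2) + cos φ₁ cos φ₂ sin²(Δλ/2) = 0.525831
c = 2·arcsin(√a) = 1.622482 rad = 92.9614°
d = R·c = 6371.01 × 1.622482 = 10336.8 km

10337 km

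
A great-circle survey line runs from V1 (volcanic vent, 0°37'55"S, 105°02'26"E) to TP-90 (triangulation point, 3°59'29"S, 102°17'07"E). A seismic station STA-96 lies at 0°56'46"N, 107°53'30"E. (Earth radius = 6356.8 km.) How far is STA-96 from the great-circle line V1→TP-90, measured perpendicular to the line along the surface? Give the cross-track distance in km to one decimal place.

133.9 km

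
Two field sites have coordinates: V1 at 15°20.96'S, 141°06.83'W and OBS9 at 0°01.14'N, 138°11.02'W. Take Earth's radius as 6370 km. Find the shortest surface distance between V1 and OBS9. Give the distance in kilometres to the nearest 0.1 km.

1738.7 km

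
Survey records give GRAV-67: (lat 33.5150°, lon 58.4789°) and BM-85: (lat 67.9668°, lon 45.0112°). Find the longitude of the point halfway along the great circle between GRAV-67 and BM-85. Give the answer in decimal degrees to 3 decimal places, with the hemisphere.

Bx = cos φ₂ cos Δλ = 0.364828,  By = cos φ₂ sin Δλ = -0.087370
φₘ = atan2(sin φ₁ + sin φ₂, √((cos φ₁ + Bx)² + By²)) = 50.90701°
λₘ = λ₁ + atan2(By, cos φ₁ + Bx) = 54.30969°

54.310°E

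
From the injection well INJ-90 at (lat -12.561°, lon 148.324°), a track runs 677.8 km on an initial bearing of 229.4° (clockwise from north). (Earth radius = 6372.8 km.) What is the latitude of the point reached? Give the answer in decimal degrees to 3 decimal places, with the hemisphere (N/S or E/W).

δ = d/R = 677.8/6372.8 = 0.106358 rad
φ₂ = arcsin(sin φ₁ cos δ + cos φ₁ sin δ cos θ)
   = arcsin(-0.21748·0.99435 + 0.97607·0.10616·-0.65077) = -16.48004°
λ₂ = λ₁ + atan2(sin θ sin δ cos φ₁, cos δ − sin φ₁ sin φ₂) = 143.50227°

16.480°S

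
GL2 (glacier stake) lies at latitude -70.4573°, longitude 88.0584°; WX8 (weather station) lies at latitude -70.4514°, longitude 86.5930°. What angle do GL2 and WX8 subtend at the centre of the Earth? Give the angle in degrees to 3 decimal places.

Δφ = 0.0059°,  Δλ = -1.4654°
a = sin²(Δφ/2) + cos φ₁ cos φ₂ sin²(Δλ/2) = 0.000018
c = 2·arcsin(√a) = 0.008557 rad = 0.4903°

0.490°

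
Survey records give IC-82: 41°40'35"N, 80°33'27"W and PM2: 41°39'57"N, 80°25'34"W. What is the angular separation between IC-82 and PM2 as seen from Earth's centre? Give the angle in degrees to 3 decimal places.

IC-82: φ = +41.67639°, λ = -80.55750°
PM2: φ = +41.66583°, λ = -80.42611°
Δφ = -0.0106°,  Δλ = 0.1314°
a = sin²(Δφ/2) + cos φ₁ cos φ₂ sin²(Δλ/2) = 0.000001
c = 2·arcsin(√a) = 0.001723 rad = 0.0987°

0.099°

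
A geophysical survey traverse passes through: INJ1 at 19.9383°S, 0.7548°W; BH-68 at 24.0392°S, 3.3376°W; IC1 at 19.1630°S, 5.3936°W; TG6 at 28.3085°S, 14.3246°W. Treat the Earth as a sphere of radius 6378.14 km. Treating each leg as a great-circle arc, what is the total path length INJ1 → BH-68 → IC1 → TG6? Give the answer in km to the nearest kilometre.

2476 km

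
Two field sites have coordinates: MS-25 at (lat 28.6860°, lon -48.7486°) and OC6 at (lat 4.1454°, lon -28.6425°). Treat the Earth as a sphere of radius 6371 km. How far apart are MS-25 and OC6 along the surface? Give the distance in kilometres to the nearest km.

Δφ = -24.5406°,  Δλ = 20.1061°
a = sin²(Δφ/2) + cos φ₁ cos φ₂ sin²(Δλ/2) = 0.071828
c = 2·arcsin(√a) = 0.542647 rad = 31.0914°
d = R·c = 6371 × 0.542647 = 3457.2 km

3457 km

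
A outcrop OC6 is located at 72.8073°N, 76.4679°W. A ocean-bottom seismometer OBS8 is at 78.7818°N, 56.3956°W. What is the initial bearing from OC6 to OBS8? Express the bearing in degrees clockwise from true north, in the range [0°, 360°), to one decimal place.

30.1°

Δλ = 20.0723°
y = sin Δλ · cos φ₂ = 0.066769
x = cos φ₁ sin φ₂ − sin φ₁ cos φ₂ cos Δλ = 0.115374
θ = atan2(y, x) = 30.0587° → 30.0587° (mod 360°)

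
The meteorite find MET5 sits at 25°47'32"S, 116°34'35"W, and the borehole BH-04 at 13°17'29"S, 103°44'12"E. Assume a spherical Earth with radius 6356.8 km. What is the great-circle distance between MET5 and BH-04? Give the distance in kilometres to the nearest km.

13826 km

MET5: φ = -25.79222°, λ = -116.57639°
BH-04: φ = -13.29139°, λ = +103.73667°
Δφ = 12.5008°,  Δλ = -139.6869°
a = sin²(Δφ/2) + cos φ₁ cos φ₂ sin²(Δλ/2) = 0.784067
c = 2·arcsin(√a) = 2.175032 rad = 124.6202°
d = R·c = 6356.8 × 2.175032 = 13826.2 km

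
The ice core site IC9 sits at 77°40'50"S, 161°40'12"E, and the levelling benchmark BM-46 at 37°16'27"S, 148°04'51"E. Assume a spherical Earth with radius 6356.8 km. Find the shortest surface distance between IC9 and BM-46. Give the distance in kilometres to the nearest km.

IC9: φ = -77.68056°, λ = +161.67000°
BM-46: φ = -37.27417°, λ = +148.08083°
Δφ = 40.4064°,  Δλ = -13.5892°
a = sin²(Δφ/2) + cos φ₁ cos φ₂ sin²(Δλ/2) = 0.121643
c = 2·arcsin(√a) = 0.712526 rad = 40.8247°
d = R·c = 6356.8 × 0.712526 = 4529.4 km

4529 km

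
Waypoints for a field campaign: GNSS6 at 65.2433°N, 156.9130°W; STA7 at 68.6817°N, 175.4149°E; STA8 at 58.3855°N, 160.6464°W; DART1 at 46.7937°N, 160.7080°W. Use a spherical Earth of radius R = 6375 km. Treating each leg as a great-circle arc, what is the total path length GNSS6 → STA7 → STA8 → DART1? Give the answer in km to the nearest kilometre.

4171 km

GNSS6→STA7: c = 0.196344 rad, d = 1251.69 km
STA7→STA8: c = 0.255631 rad, d = 1629.65 km
STA8→DART1: c = 0.202316 rad, d = 1289.77 km
Total = 1251.69 + 1629.65 + 1289.77 = 4171.11 km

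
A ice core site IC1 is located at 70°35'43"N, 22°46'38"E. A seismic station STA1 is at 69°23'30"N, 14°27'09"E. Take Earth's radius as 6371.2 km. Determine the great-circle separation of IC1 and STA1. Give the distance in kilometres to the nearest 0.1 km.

343.5 km

IC1: φ = +70.59528°, λ = +22.77722°
STA1: φ = +69.39167°, λ = +14.45250°
Δφ = -1.2036°,  Δλ = -8.3247°
a = sin²(Δφ/2) + cos φ₁ cos φ₂ sin²(Δλ/2) = 0.000726
c = 2·arcsin(√a) = 0.053910 rad = 3.0888°
d = R·c = 6371.2 × 0.053910 = 343.5 km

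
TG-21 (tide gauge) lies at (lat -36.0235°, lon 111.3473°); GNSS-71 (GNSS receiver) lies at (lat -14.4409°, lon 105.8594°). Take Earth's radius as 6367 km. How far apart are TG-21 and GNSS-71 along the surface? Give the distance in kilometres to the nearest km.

2460 km

Δφ = 21.5826°,  Δλ = -5.4879°
a = sin²(Δφ/2) + cos φ₁ cos φ₂ sin²(Δλ/2) = 0.036851
c = 2·arcsin(√a) = 0.386330 rad = 22.1351°
d = R·c = 6367 × 0.386330 = 2459.8 km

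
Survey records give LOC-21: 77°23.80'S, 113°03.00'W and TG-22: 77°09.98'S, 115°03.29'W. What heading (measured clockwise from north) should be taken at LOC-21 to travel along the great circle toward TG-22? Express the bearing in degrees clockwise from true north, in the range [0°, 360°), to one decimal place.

296.6°

LOC-21: φ = -77.39667°, λ = -113.05000°
TG-22: φ = -77.16633°, λ = -115.05483°
Δλ = -2.0048°
y = sin Δλ · cos φ₂ = -0.007771
x = cos φ₁ sin φ₂ − sin φ₁ cos φ₂ cos Δλ = 0.003887
θ = atan2(y, x) = -63.4229° → 296.5771° (mod 360°)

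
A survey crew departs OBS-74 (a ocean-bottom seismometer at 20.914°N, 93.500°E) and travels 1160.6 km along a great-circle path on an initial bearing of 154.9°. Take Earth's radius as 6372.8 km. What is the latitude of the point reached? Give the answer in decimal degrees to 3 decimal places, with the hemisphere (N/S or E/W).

δ = d/R = 1160.6/6372.8 = 0.182118 rad
φ₂ = arcsin(sin φ₁ cos δ + cos φ₁ sin δ cos θ)
   = arcsin(0.35697·0.98346 + 0.93412·0.18111·-0.90557) = 11.41175°
λ₂ = λ₁ + atan2(sin θ sin δ cos φ₁, cos δ − sin φ₁ sin φ₂) = 97.99530°

11.412°N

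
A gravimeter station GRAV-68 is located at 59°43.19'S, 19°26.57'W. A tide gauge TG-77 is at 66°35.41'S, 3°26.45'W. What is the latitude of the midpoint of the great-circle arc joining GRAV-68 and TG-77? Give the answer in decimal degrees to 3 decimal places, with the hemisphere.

63.377°S

GRAV-68: φ = -59.71983°, λ = -19.44283°
TG-77: φ = -66.59017°, λ = -3.44083°
Bx = cos φ₂ cos Δλ = 0.381911,  By = cos φ₂ sin Δλ = 0.109526
φₘ = atan2(sin φ₁ + sin φ₂, √((cos φ₁ + Bx)² + By²)) = -63.37698°
λₘ = λ₁ + atan2(By, cos φ₁ + Bx) = -12.39689°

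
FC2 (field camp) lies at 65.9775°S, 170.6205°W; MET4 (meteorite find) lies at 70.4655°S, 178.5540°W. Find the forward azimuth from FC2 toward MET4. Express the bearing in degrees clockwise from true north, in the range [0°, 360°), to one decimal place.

209.6°

Δλ = -7.9335°
y = sin Δλ · cos φ₂ = -0.046152
x = cos φ₁ sin φ₂ − sin φ₁ cos φ₂ cos Δλ = -0.081173
θ = atan2(y, x) = -150.3794° → 209.6206° (mod 360°)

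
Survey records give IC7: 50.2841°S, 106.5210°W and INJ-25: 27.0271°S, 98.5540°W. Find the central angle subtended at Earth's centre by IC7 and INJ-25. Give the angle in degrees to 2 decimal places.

24.04°

Δφ = 23.2570°,  Δλ = 7.9670°
a = sin²(Δφ/2) + cos φ₁ cos φ₂ sin²(Δλ/2) = 0.043375
c = 2·arcsin(√a) = 0.419607 rad = 24.0417°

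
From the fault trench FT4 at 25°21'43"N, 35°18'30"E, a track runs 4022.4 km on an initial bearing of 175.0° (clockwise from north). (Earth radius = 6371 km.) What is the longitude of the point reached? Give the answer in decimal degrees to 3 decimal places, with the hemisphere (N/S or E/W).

38.309°E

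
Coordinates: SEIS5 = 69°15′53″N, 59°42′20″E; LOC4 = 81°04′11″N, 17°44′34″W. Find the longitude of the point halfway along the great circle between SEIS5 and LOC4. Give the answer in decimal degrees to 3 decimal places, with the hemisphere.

38.363°E

SEIS5: φ = +69.26472°, λ = +59.70556°
LOC4: φ = +81.06972°, λ = -17.74278°
Bx = cos φ₂ cos Δλ = 0.033735,  By = cos φ₂ sin Δλ = -0.151522
φₘ = atan2(sin φ₁ + sin φ₂, √((cos φ₁ + Bx)² + By²)) = 77.78441°
λₘ = λ₁ + atan2(By, cos φ₁ + Bx) = 38.36311°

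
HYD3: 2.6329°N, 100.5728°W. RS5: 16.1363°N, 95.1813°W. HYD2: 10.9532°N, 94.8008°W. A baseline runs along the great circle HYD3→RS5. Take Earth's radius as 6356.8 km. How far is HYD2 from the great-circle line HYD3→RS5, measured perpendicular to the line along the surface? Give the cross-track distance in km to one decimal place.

253.6 km

δ₁₃ = central angle HYD3→HYD2 = 0.176284 rad  (haversine)
θ₁₃ = bearing HYD3→HYD2 = 34.265°,  θ₁₂ = bearing HYD3→RS5 = 21.118°
dₓₜ = R·arcsin(sin δ₁₃ · sin(θ₁₃ − θ₁₂)) = 6356.8·arcsin(0.17537·sin(13.147°)) = 253.636 km
|dₓₜ| = 253.636 km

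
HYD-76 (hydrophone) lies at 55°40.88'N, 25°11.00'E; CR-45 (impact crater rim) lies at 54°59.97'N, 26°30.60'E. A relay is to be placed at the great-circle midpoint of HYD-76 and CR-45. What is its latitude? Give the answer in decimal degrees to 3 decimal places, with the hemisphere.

HYD-76: φ = +55.68133°, λ = +25.18333°
CR-45: φ = +54.99950°, λ = +26.51000°
Bx = cos φ₂ cos Δλ = 0.573430,  By = cos φ₂ sin Δλ = 0.013280
φₘ = atan2(sin φ₁ + sin φ₂, √((cos φ₁ + Bx)² + By²)) = 55.34221°
λₘ = λ₁ + atan2(By, cos φ₁ + Bx) = 25.85238°

55.342°N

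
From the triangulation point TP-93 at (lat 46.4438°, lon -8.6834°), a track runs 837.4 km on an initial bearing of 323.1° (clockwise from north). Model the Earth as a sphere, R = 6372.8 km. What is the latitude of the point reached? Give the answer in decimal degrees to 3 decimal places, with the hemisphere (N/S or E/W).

52.246°N

δ = d/R = 837.4/6372.8 = 0.131402 rad
φ₂ = arcsin(sin φ₁ cos δ + cos φ₁ sin δ cos θ)
   = arcsin(0.72470·0.99138 + 0.68907·0.13102·0.79968) = 52.24633°
λ₂ = λ₁ + atan2(sin θ sin δ cos φ₁, cos δ − sin φ₁ sin φ₂) = -16.06569°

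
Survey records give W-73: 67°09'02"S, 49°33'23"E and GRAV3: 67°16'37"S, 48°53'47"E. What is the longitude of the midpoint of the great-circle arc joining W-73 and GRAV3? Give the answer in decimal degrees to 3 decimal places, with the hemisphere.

49.227°E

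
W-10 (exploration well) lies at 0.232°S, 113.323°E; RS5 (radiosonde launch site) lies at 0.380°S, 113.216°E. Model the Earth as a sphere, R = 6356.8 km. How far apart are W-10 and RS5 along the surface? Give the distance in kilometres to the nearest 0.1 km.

20.3 km

Δφ = -0.1480°,  Δλ = -0.1070°
a = sin²(Δφ/2) + cos φ₁ cos φ₂ sin²(Δλ/2) = 0.000003
c = 2·arcsin(√a) = 0.003187 rad = 0.1826°
d = R·c = 6356.8 × 0.003187 = 20.3 km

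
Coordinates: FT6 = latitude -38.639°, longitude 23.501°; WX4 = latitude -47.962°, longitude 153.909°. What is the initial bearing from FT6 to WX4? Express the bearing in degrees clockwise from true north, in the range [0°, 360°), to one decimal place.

149.1°

Δλ = 130.4080°
y = sin Δλ · cos φ₂ = 0.509883
x = cos φ₁ sin φ₂ − sin φ₁ cos φ₂ cos Δλ = -0.851157
θ = atan2(y, x) = 149.0764° → 149.0764° (mod 360°)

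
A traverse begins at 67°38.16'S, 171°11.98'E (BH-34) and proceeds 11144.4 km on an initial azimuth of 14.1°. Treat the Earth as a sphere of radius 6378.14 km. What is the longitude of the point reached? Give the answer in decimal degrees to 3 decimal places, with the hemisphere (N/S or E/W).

172.425°W

BH-34: φ = -67.63600°, λ = +171.19967°
δ = d/R = 11144.4/6378.14 = 1.747281 rad
φ₂ = arcsin(sin φ₁ cos δ + cos φ₁ sin δ cos θ)
   = arcsin(-0.92479·-0.17557 + 0.38049·0.98447·0.96987) = 31.71255°
λ₂ = λ₁ + atan2(sin θ sin δ cos φ₁, cos δ − sin φ₁ sin φ₂) = -172.42531°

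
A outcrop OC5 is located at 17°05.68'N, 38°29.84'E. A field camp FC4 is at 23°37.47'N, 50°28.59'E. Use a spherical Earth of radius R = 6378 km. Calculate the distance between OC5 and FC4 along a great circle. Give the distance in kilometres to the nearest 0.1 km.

1445.1 km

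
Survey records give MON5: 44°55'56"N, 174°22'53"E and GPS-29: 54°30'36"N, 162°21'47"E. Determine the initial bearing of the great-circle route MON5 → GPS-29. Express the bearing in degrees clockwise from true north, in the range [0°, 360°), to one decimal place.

MON5: φ = +44.93222°, λ = +174.38139°
GPS-29: φ = +54.51000°, λ = +162.36306°
Δλ = -12.0183°
y = sin Δλ · cos φ₂ = -0.120887
x = cos φ₁ sin φ₂ − sin φ₁ cos φ₂ cos Δλ = 0.175374
θ = atan2(y, x) = -34.5789° → 325.4211° (mod 360°)

325.4°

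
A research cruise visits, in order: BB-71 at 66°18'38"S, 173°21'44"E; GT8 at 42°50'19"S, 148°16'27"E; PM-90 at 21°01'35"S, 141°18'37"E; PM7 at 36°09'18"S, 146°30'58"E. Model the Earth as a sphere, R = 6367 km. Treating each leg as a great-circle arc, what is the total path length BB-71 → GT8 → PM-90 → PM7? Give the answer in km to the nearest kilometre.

7286 km

BB-71: φ = -66.31056°, λ = +173.36222°
GT8: φ = -42.83861°, λ = +148.27417°
PM-90: φ = -21.02639°, λ = +141.31028°
PM7: φ = -36.15500°, λ = +146.51611°
BB-71→GT8: c = 0.474633 rad, d = 3021.99 km
GT8→PM-90: c = 0.394062 rad, d = 2508.99 km
PM-90→PM7: c = 0.275704 rad, d = 1755.41 km
Total = 3021.99 + 2508.99 + 1755.41 = 7286.39 km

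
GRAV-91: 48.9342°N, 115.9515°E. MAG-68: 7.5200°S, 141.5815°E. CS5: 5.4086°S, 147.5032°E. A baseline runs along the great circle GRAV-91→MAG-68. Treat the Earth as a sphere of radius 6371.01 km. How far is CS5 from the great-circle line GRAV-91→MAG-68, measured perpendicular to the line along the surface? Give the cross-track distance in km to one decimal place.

δ₁₃ = central angle GRAV-91→CS5 = 1.063000 rad  (haversine)
θ₁₃ = bearing GRAV-91→CS5 = 143.404°,  θ₁₂ = bearing GRAV-91→MAG-68 = 150.562°
dₓₜ = R·arcsin(sin δ₁₃ · sin(θ₁₃ − θ₁₂)) = 6371.01·arcsin(0.87382·sin(-7.158°)) = -695.070 km
|dₓₜ| = 695.070 km

695.1 km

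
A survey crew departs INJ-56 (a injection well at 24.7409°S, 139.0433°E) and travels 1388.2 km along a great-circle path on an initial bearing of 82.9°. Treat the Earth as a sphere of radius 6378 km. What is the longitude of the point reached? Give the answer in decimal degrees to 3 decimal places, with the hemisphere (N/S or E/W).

152.465°E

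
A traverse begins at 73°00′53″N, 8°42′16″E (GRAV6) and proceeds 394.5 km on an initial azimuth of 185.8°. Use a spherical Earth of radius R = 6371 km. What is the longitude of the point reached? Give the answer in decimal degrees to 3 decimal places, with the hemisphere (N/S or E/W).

7.682°E

GRAV6: φ = +73.01472°, λ = +8.70444°
δ = d/R = 394.5/6371 = 0.061921 rad
φ₂ = arcsin(sin φ₁ cos δ + cos φ₁ sin δ cos θ)
   = arcsin(0.95638·0.99808 + 0.29213·0.06188·-0.99488) = 69.48202°
λ₂ = λ₁ + atan2(sin θ sin δ cos φ₁, cos δ − sin φ₁ sin φ₂) = 7.68214°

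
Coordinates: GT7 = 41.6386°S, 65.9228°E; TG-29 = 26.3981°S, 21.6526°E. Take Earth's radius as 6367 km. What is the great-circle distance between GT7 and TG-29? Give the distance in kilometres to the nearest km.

Δφ = 15.2405°,  Δλ = -44.2702°
a = sin²(Δφ/2) + cos φ₁ cos φ₂ sin²(Δλ/2) = 0.112624
c = 2·arcsin(√a) = 0.684473 rad = 39.2174°
d = R·c = 6367 × 0.684473 = 4358.0 km

4358 km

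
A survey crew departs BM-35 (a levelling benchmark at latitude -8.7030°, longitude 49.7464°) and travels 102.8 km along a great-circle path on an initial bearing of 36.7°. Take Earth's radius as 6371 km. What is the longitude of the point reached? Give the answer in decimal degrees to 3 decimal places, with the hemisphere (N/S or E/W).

50.304°E

δ = d/R = 102.8/6371 = 0.016136 rad
φ₂ = arcsin(sin φ₁ cos δ + cos φ₁ sin δ cos θ)
   = arcsin(-0.15131·0.99987 + 0.98849·0.01613·0.80178) = -7.96136°
λ₂ = λ₁ + atan2(sin θ sin δ cos φ₁, cos δ − sin φ₁ sin φ₂) = 50.30427°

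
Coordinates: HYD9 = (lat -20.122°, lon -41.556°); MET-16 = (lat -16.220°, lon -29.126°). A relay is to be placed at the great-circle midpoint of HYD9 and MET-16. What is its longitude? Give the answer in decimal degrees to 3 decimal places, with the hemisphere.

Bx = cos φ₂ cos Δλ = 0.937689,  By = cos φ₂ sin Δλ = 0.206679
φₘ = atan2(sin φ₁ + sin φ₂, √((cos φ₁ + Bx)² + By²)) = -18.27130°
λₘ = λ₁ + atan2(By, cos φ₁ + Bx) = -35.27124°

35.271°W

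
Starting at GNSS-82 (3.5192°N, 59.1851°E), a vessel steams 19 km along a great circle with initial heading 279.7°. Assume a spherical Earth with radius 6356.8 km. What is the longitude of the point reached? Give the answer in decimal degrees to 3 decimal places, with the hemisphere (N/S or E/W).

δ = d/R = 19/6356.8 = 0.002989 rad
φ₂ = arcsin(sin φ₁ cos δ + cos φ₁ sin δ cos θ)
   = arcsin(0.06138·1.00000 + 0.99811·0.00299·0.16849) = 3.54804°
λ₂ = λ₁ + atan2(sin θ sin δ cos φ₁, cos δ − sin φ₁ sin φ₂) = 59.01597°

59.016°E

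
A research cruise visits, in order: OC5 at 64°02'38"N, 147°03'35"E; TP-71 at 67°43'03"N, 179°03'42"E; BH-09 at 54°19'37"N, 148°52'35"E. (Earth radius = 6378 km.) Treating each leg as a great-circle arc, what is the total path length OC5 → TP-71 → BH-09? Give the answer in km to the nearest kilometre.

OC5: φ = +64.04389°, λ = +147.05972°
TP-71: φ = +67.71750°, λ = +179.06167°
BH-09: φ = +54.32694°, λ = +148.87639°
OC5→TP-71: c = 0.234095 rad, d = 1493.06 km
TP-71→BH-09: c = 0.339770 rad, d = 2167.05 km
Total = 1493.06 + 2167.05 = 3660.11 km

3660 km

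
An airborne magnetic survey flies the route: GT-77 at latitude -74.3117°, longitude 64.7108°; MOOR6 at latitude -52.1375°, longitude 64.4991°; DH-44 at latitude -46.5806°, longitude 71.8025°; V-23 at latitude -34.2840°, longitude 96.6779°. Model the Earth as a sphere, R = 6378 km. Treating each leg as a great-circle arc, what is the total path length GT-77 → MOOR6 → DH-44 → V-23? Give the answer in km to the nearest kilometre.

5778 km

GT-77→MOOR6: c = 0.387016 rad, d = 2468.39 km
MOOR6→DH-44: c = 0.127539 rad, d = 813.44 km
DH-44→V-23: c = 0.391416 rad, d = 2496.45 km
Total = 2468.39 + 813.44 + 2496.45 = 5778.28 km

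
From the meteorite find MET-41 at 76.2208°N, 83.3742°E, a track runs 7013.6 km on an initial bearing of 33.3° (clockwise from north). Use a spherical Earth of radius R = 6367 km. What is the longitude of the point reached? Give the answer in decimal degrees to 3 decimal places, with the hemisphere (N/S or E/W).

δ = d/R = 7013.6/6367 = 1.101555 rad
φ₂ = arcsin(sin φ₁ cos δ + cos φ₁ sin δ cos θ)
   = arcsin(0.97122·0.45221 + 0.23818·0.89191·0.83581) = 38.07929°
λ₂ = λ₁ + atan2(sin θ sin δ cos φ₁, cos δ − sin φ₁ sin φ₂) = -135.09441°

135.094°W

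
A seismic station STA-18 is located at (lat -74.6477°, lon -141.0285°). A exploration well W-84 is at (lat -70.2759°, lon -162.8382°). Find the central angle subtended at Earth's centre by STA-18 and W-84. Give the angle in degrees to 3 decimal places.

Δφ = 4.3718°,  Δλ = -21.8097°
a = sin²(Δφ/2) + cos φ₁ cos φ₂ sin²(Δλ/2) = 0.004653
c = 2·arcsin(√a) = 0.136526 rad = 7.8223°

7.822°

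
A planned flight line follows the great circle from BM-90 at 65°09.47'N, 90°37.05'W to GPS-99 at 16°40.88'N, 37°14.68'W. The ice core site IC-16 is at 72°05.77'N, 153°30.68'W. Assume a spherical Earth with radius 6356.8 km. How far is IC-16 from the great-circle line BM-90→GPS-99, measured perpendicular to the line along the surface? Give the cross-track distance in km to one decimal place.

741.1 km

BM-90: φ = +65.15783°, λ = -90.61750°
GPS-99: φ = +16.68133°, λ = -37.24467°
IC-16: φ = +72.09617°, λ = -153.51133°
δ₁₃ = central angle BM-90→IC-16 = 0.396623 rad  (haversine)
θ₁₃ = bearing BM-90→IC-16 = 314.896°,  θ₁₂ = bearing BM-90→GPS-99 = 117.373°
dₓₜ = R·arcsin(sin δ₁₃ · sin(θ₁₃ − θ₁₂)) = 6356.8·arcsin(0.38631·sin(197.523°)) = -741.069 km
|dₓₜ| = 741.069 km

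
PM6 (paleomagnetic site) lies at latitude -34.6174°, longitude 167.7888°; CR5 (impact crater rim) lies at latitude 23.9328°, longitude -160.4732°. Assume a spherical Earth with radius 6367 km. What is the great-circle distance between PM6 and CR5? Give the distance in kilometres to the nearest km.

7317 km

Δφ = 58.5502°,  Δλ = 31.7380°
a = sin²(Δφ/2) + cos φ₁ cos φ₂ sin²(Δλ/2) = 0.295366
c = 2·arcsin(√a) = 1.149145 rad = 65.8411°
d = R·c = 6367 × 1.149145 = 7316.6 km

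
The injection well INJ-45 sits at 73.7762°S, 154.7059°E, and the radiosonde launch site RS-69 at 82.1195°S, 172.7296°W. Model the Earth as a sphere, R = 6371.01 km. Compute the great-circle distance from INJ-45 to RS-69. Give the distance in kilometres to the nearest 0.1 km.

Δφ = -8.3433°,  Δλ = 32.5645°
a = sin²(Δφ/2) + cos φ₁ cos φ₂ sin²(Δλ/2) = 0.008303
c = 2·arcsin(√a) = 0.182494 rad = 10.4561°
d = R·c = 6371.01 × 0.182494 = 1162.7 km

1162.7 km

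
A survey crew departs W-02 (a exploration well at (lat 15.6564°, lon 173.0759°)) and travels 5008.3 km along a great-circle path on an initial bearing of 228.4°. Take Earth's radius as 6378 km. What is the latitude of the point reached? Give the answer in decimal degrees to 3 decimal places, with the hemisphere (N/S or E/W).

15.137°S

δ = d/R = 5008.3/6378 = 0.785246 rad
φ₂ = arcsin(sin φ₁ cos δ + cos φ₁ sin δ cos θ)
   = arcsin(0.26987·0.70721 + 0.96290·0.70700·-0.66393) = -15.13684°
λ₂ = λ₁ + atan2(sin θ sin δ cos φ₁, cos δ − sin φ₁ sin φ₂) = 139.86687°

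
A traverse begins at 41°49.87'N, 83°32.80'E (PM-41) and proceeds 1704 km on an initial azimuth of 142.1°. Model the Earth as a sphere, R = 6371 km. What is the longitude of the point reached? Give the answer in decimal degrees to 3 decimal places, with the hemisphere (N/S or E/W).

94.265°E

PM-41: φ = +41.83117°, λ = +83.54667°
δ = d/R = 1704/6371 = 0.267462 rad
φ₂ = arcsin(sin φ₁ cos δ + cos φ₁ sin δ cos θ)
   = arcsin(0.66694·0.96444 + 0.74511·0.26428·-0.78908) = 29.19850°
λ₂ = λ₁ + atan2(sin θ sin δ cos φ₁, cos δ − sin φ₁ sin φ₂) = 94.26478°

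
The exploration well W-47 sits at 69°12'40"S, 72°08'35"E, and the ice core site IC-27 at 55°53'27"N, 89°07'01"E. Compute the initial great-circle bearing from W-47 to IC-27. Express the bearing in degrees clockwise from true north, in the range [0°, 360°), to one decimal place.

11.6°

W-47: φ = -69.21111°, λ = +72.14306°
IC-27: φ = +55.89083°, λ = +89.11694°
Δλ = 16.9739°
y = sin Δλ · cos φ₂ = 0.163709
x = cos φ₁ sin φ₂ − sin φ₁ cos φ₂ cos Δλ = 0.795292
θ = atan2(y, x) = 11.6317° → 11.6317° (mod 360°)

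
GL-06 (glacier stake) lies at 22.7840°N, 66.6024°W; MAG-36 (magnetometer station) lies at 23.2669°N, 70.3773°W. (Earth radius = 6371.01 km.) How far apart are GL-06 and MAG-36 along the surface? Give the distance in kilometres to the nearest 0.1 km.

390.0 km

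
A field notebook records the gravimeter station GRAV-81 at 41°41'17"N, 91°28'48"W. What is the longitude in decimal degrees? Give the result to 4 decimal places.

91° + 28′/60 + 48″/3600 = 91 + 0.46667 + 0.01333 = 91.4800°

91.4800°W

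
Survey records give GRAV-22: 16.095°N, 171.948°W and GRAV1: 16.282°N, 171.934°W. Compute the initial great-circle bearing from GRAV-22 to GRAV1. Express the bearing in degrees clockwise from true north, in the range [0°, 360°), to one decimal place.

Δλ = 0.0140°
y = sin Δλ · cos φ₂ = 0.000235
x = cos φ₁ sin φ₂ − sin φ₁ cos φ₂ cos Δλ = 0.003264
θ = atan2(y, x) = 4.1104° → 4.1104° (mod 360°)

4.1°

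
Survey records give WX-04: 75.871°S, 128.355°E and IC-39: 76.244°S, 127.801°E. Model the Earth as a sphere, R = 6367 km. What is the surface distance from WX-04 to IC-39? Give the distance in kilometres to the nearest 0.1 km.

Δφ = -0.3730°,  Δλ = -0.5540°
a = sin²(Δφ/2) + cos φ₁ cos φ₂ sin²(Δλ/2) = 0.000012
c = 2·arcsin(√a) = 0.006914 rad = 0.3962°
d = R·c = 6367 × 0.006914 = 44.0 km

44.0 km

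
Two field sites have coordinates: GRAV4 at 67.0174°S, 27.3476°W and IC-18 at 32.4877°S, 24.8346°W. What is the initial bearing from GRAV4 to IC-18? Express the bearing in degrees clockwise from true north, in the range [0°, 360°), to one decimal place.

Δλ = 2.5130°
y = sin Δλ · cos φ₂ = 0.036984
x = cos φ₁ sin φ₂ − sin φ₁ cos φ₂ cos Δλ = 0.566087
θ = atan2(y, x) = 3.7380° → 3.7380° (mod 360°)

3.7°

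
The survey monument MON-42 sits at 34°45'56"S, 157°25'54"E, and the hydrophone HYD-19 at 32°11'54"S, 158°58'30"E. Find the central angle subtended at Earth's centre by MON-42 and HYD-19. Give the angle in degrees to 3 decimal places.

2.872°

MON-42: φ = -34.76556°, λ = +157.43167°
HYD-19: φ = -32.19833°, λ = +158.97500°
Δφ = 2.5672°,  Δλ = 1.5433°
a = sin²(Δφ/2) + cos φ₁ cos φ₂ sin²(Δλ/2) = 0.000628
c = 2·arcsin(√a) = 0.050121 rad = 2.8717°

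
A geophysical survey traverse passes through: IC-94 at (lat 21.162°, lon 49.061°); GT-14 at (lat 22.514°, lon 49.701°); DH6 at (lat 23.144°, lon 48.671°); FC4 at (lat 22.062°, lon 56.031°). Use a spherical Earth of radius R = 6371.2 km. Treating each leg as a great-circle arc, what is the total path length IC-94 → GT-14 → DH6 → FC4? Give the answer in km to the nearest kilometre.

1056 km

IC-94→GT-14: c = 0.025774 rad, d = 164.21 km
GT-14→DH6: c = 0.019885 rad, d = 126.69 km
DH6→FC4: c = 0.120069 rad, d = 764.98 km
Total = 164.21 + 126.69 + 764.98 = 1055.89 km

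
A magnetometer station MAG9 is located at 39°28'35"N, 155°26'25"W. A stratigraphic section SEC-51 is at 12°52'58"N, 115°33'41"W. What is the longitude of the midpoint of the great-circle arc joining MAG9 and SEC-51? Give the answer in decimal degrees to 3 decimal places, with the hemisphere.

133.087°W

MAG9: φ = +39.47639°, λ = -155.44028°
SEC-51: φ = +12.88278°, λ = -115.56139°
Bx = cos φ₂ cos Δλ = 0.748085,  By = cos φ₂ sin Δλ = 0.625028
φₘ = atan2(sin φ₁ + sin φ₂, √((cos φ₁ + Bx)² + By²)) = 27.58728°
λₘ = λ₁ + atan2(By, cos φ₁ + Bx) = -133.08731°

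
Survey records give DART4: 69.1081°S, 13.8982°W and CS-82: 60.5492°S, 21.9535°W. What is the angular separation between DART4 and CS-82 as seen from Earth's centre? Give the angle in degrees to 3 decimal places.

Δφ = 8.5589°,  Δλ = -8.0553°
a = sin²(Δφ/2) + cos φ₁ cos φ₂ sin²(Δλ/2) = 0.006433
c = 2·arcsin(√a) = 0.160588 rad = 9.2010°

9.201°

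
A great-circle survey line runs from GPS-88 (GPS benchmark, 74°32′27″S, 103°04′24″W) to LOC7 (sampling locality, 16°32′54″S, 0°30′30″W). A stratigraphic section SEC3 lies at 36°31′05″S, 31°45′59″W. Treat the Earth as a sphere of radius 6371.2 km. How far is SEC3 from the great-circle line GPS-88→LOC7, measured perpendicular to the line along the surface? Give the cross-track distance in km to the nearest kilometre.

1955 km

GPS-88: φ = -74.54083°, λ = -103.07333°
LOC7: φ = -16.54833°, λ = -0.50833°
SEC3: φ = -36.51806°, λ = -31.76639°
δ₁₃ = central angle GPS-88→SEC3 = 0.873427 rad  (haversine)
θ₁₃ = bearing GPS-88→SEC3 = 83.285°,  θ₁₂ = bearing GPS-88→LOC7 = 106.487°
dₓₜ = R·arcsin(sin δ₁₃ · sin(θ₁₃ − θ₁₂)) = 6371.2·arcsin(0.76653·sin(-23.202°)) = -1954.615 km
|dₓₜ| = 1954.615 km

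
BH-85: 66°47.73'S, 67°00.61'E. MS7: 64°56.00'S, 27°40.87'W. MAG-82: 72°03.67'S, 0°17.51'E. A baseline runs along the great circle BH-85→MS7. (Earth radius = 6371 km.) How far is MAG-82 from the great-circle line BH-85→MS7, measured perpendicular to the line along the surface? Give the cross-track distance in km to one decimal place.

11.7 km

BH-85: φ = -66.79550°, λ = +67.01017°
MS7: φ = -64.93333°, λ = -27.68117°
MAG-82: φ = -72.06117°, λ = +0.29183°
δ₁₃ = central angle BH-85→MAG-82 = 0.396575 rad  (haversine)
θ₁₃ = bearing BH-85→MAG-82 = 227.093°,  θ₁₂ = bearing BH-85→MS7 = 227.365°
dₓₜ = R·arcsin(sin δ₁₃ · sin(θ₁₃ − θ₁₂)) = 6371·arcsin(0.38626·sin(-0.272°)) = -11.691 km
|dₓₜ| = 11.691 km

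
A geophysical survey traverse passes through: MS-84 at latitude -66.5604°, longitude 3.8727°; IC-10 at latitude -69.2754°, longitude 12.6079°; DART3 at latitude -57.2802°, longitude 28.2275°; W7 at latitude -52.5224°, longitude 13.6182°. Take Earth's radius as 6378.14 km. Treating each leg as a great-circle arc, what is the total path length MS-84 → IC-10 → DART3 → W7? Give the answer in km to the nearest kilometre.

MS-84→IC-10: c = 0.074250 rad, d = 473.58 km
IC-10→DART3: c = 0.240995 rad, d = 1537.10 km
DART3→W7: c = 0.168003 rad, d = 1071.54 km
Total = 473.58 + 1537.10 + 1071.54 = 3082.22 km

3082 km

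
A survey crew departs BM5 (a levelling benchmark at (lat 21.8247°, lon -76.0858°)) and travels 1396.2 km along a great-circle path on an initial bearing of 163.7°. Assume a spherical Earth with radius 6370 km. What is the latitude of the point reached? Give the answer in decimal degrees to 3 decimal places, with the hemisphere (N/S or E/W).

9.738°N

δ = d/R = 1396.2/6370 = 0.219184 rad
φ₂ = arcsin(sin φ₁ cos δ + cos φ₁ sin δ cos θ)
   = arcsin(0.37177·0.97608 + 0.92833·0.21743·-0.95981) = 9.73772°
λ₂ = λ₁ + atan2(sin θ sin δ cos φ₁, cos δ − sin φ₁ sin φ₂) = -72.53587°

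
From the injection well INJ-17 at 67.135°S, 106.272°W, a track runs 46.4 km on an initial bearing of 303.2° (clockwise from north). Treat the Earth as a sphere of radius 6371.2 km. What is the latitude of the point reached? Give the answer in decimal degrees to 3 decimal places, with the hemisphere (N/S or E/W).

δ = d/R = 46.4/6371.2 = 0.007283 rad
φ₂ = arcsin(sin φ₁ cos δ + cos φ₁ sin δ cos θ)
   = arcsin(-0.92142·0.99997 + 0.38856·0.00728·0.54756) = -66.90402°
λ₂ = λ₁ + atan2(sin θ sin δ cos φ₁, cos δ − sin φ₁ sin φ₂) = -107.16212°

66.904°S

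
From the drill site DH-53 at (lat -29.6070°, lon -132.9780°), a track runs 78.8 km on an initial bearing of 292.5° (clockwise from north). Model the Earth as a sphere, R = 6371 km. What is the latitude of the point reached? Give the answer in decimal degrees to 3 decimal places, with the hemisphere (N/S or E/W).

29.334°S

δ = d/R = 78.8/6371 = 0.012369 rad
φ₂ = arcsin(sin φ₁ cos δ + cos φ₁ sin δ cos θ)
   = arcsin(-0.49405·0.99992 + 0.86943·0.01237·0.38268) = -29.33369°
λ₂ = λ₁ + atan2(sin θ sin δ cos φ₁, cos δ − sin φ₁ sin φ₂) = -133.72902°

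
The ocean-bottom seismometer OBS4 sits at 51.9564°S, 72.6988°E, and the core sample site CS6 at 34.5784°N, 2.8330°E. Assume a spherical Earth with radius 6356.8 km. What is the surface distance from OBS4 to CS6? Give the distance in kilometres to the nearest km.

11738 km

Δφ = 86.5348°,  Δλ = -69.8658°
a = sin²(Δφ/2) + cos φ₁ cos φ₂ sin²(Δλ/2) = 0.636150
c = 2·arcsin(√a) = 1.846578 rad = 105.8011°
d = R·c = 6356.8 × 1.846578 = 11738.3 km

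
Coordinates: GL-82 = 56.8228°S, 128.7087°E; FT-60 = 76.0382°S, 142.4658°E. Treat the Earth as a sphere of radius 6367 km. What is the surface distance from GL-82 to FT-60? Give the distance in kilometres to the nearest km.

2207 km

Δφ = -19.2154°,  Δλ = 13.7571°
a = sin²(Δφ/2) + cos φ₁ cos φ₂ sin²(Δλ/2) = 0.029750
c = 2·arcsin(√a) = 0.346697 rad = 19.8643°
d = R·c = 6367 × 0.346697 = 2207.4 km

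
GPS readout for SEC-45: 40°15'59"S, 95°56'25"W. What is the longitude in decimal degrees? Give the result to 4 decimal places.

95° + 56′/60 + 25″/3600 = 95 + 0.93333 + 0.00694 = 95.9403°

95.9403°W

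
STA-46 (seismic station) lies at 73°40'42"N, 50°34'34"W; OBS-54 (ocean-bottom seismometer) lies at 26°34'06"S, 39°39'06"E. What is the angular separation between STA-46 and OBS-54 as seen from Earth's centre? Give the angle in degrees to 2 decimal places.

115.48°

STA-46: φ = +73.67833°, λ = -50.57611°
OBS-54: φ = -26.56833°, λ = +39.65167°
Δφ = -100.2467°,  Δλ = 90.2278°
a = sin²(Δφ/2) + cos φ₁ cos φ₂ sin²(Δλ/2) = 0.715119
c = 2·arcsin(√a) = 2.015554 rad = 115.4827°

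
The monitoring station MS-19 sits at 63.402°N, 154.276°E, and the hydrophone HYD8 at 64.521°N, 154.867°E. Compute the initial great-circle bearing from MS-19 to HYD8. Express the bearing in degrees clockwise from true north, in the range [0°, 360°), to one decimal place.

12.8°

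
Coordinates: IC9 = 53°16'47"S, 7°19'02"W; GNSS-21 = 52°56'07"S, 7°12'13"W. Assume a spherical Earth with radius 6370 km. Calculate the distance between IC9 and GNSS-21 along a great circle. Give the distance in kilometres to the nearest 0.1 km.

IC9: φ = -53.27972°, λ = -7.31722°
GNSS-21: φ = -52.93528°, λ = -7.20361°
Δφ = 0.3444°,  Δλ = 0.1136°
a = sin²(Δφ/2) + cos φ₁ cos φ₂ sin²(Δλ/2) = 0.000009
c = 2·arcsin(√a) = 0.006128 rad = 0.3511°
d = R·c = 6370 × 0.006128 = 39.0 km

39.0 km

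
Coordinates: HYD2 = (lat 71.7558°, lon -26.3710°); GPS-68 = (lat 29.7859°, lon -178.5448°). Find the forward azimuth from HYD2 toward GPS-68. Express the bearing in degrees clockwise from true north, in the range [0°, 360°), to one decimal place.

Δλ = -152.1738°
y = sin Δλ · cos φ₂ = -0.405122
x = cos φ₁ sin φ₂ − sin φ₁ cos φ₂ cos Δλ = 0.884468
θ = atan2(y, x) = -24.6097° → 335.3903° (mod 360°)

335.4°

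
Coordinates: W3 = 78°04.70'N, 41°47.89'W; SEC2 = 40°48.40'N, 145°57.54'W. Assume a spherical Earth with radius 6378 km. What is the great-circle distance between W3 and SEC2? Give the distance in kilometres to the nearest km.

5905 km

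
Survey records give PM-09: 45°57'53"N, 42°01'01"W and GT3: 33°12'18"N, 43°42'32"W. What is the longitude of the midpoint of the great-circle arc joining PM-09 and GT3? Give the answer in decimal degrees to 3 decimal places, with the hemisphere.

PM-09: φ = +45.96472°, λ = -42.01694°
GT3: φ = +33.20500°, λ = -43.70889°
Bx = cos φ₂ cos Δλ = 0.836352,  By = cos φ₂ sin Δλ = -0.024705
φₘ = atan2(sin φ₁ + sin φ₂, √((cos φ₁ + Bx)² + By²)) = 39.58790°
λₘ = λ₁ + atan2(By, cos φ₁ + Bx) = -42.94113°

42.941°W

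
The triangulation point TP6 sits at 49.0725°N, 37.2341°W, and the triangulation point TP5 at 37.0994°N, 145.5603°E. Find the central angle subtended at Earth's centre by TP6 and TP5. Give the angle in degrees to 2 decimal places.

Δφ = -11.9731°,  Δλ = -177.2056°
a = sin²(Δφ/2) + cos φ₁ cos φ₂ sin²(Δλ/2) = 0.533071
c = 2·arcsin(√a) = 1.636987 rad = 93.7924°

93.79°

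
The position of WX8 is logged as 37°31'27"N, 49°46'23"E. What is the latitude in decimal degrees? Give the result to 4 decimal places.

37° + 31′/60 + 27″/3600 = 37 + 0.51667 + 0.00750 = 37.5242°

37.5242°N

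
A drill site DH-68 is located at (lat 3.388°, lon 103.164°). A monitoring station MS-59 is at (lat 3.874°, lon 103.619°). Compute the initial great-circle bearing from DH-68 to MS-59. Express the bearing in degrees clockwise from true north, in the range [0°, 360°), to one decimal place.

Δλ = 0.4550°
y = sin Δλ · cos φ₂ = 0.007923
x = cos φ₁ sin φ₂ − sin φ₁ cos φ₂ cos Δλ = 0.008484
θ = atan2(y, x) = 43.0415° → 43.0415° (mod 360°)

43.0°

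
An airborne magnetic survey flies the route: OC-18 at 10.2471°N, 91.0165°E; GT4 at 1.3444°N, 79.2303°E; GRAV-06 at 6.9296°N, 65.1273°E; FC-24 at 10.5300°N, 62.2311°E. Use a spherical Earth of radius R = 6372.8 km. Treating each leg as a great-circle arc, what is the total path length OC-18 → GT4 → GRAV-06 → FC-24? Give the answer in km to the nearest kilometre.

OC-18→GT4: c = 0.256786 rad, d = 1636.45 km
GT4→GRAV-06: c = 0.264052 rad, d = 1682.75 km
GRAV-06→FC-24: c = 0.080275 rad, d = 511.58 km
Total = 1636.45 + 1682.75 + 511.58 = 3830.78 km

3831 km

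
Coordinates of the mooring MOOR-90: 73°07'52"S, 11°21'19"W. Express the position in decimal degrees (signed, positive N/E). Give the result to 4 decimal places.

lat: 73.1311° S → -73.1311°
lon: 11.3553° W → -11.3553°

-73.1311°, -11.3553°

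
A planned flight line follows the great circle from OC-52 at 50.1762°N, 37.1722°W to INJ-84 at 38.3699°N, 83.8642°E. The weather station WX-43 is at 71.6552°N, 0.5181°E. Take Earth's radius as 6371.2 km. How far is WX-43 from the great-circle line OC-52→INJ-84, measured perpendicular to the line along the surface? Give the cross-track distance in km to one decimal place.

δ₁₃ = central angle OC-52→WX-43 = 0.476751 rad  (haversine)
θ₁₃ = bearing OC-52→WX-43 = 24.792°,  θ₁₂ = bearing OC-52→INJ-84 = 43.497°
dₓₜ = R·arcsin(sin δ₁₃ · sin(θ₁₃ − θ₁₂)) = 6371.2·arcsin(0.45889·sin(-18.705°)) = -941.019 km
|dₓₜ| = 941.019 km

941.0 km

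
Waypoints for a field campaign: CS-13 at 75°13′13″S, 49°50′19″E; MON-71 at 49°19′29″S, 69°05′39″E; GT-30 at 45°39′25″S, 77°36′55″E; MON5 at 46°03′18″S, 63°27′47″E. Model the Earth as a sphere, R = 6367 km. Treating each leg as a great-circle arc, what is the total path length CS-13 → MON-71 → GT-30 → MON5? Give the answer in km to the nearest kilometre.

CS-13: φ = -75.22028°, λ = +49.83861°
MON-71: φ = -49.32472°, λ = +69.09417°
GT-30: φ = -45.65694°, λ = +77.61528°
MON5: φ = -46.05500°, λ = +63.46306°
CS-13→MON-71: c = 0.472815 rad, d = 3010.41 km
MON-71→GT-30: c = 0.119041 rad, d = 757.93 km
GT-30→MON5: c = 0.171942 rad, d = 1094.75 km
Total = 3010.41 + 757.93 + 1094.75 = 4863.10 km

4863 km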